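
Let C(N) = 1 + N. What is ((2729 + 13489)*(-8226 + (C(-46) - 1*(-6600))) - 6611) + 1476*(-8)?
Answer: -27118697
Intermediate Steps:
((2729 + 13489)*(-8226 + (C(-46) - 1*(-6600))) - 6611) + 1476*(-8) = ((2729 + 13489)*(-8226 + ((1 - 46) - 1*(-6600))) - 6611) + 1476*(-8) = (16218*(-8226 + (-45 + 6600)) - 6611) - 11808 = (16218*(-8226 + 6555) - 6611) - 11808 = (16218*(-1671) - 6611) - 11808 = (-27100278 - 6611) - 11808 = -27106889 - 11808 = -27118697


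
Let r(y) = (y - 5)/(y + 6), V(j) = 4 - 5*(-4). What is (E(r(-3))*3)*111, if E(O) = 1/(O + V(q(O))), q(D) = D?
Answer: 999/64 ≈ 15.609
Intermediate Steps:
V(j) = 24 (V(j) = 4 + 20 = 24)
r(y) = (-5 + y)/(6 + y)
E(O) = 1/(24 + O) (E(O) = 1/(O + 24) = 1/(24 + O))
(E(r(-3))*3)*111 = (3/(24 + (-5 - 3)/(6 - 3)))*111 = (3/(24 - 8/3))*111 = (3/(64/3))*111 = ((3/64)*3)*111 = (9/64)*111 = 999/64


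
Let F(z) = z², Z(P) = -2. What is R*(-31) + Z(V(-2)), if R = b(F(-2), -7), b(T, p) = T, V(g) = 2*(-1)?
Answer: -126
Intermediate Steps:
V(g) = -2
R = 4 (R = (-2)² = 4)
R*(-31) + Z(V(-2)) = 4*(-31) - 2 = -124 - 2 = -126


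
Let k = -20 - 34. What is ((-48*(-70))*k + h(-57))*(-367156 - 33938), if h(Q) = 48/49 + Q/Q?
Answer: 3565911366522/49 ≈ 7.2774e+10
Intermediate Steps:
h(Q) = 97/49 (h(Q) = 48*(1/49) + 1 = 48/49 + 1 = 97/49)
k = -54
((-48*(-70))*k + h(-57))*(-367156 - 33938) = (-48*(-70)*(-54) + 97/49)*(-367156 - 33938) = (3360*(-54) + 97/49)*(-401094) = (-181440 + 97/49)*(-401094) = -8890463/49*(-401094) = 3565911366522/49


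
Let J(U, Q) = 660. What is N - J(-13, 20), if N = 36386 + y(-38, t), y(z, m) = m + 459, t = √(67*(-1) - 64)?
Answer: 36185 + I*√131 ≈ 36185.0 + 11.446*I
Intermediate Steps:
t = I*√131 (t = √(-67 - 64) = √(-131) = I*√131 ≈ 11.446*I)
y(z, m) = 459 + m
N = 36845 + I*√131 (N = 36386 + (459 + I*√131) = 36845 + I*√131 ≈ 36845.0 + 11.446*I)
N - J(-13, 20) = (36845 + I*√131) - 1*660 = (36845 + I*√131) - 660 = 36185 + I*√131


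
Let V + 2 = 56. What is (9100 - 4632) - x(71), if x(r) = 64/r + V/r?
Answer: 317110/71 ≈ 4466.3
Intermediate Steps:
V = 54 (V = -2 + 56 = 54)
x(r) = 118/r (x(r) = 64/r + 54/r = 118/r)
(9100 - 4632) - x(71) = (9100 - 4632) - 118/71 = 4468 - 118/71 = 317110/71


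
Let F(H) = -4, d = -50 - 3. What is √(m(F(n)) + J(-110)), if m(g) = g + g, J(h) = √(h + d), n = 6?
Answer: √(-8 + I*√163) ≈ 1.8797 + 3.3961*I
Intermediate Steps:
d = -53
J(h) = √(-53 + h) (J(h) = √(h - 53) = √(-53 + h))
m(g) = 2*g
√(m(F(n)) + J(-110)) = √(2*(-4) + √(-53 - 110)) = √(-8 + √(-163)) = √(-8 + I*√163)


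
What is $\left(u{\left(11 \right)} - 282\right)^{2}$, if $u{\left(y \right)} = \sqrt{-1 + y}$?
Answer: $\left(282 - \sqrt{10}\right)^{2} \approx 77751.0$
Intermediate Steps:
$\left(u{\left(11 \right)} - 282\right)^{2} = \left(\sqrt{-1 + 11} - 282\right)^{2} = \left(\sqrt{10} - 282\right)^{2} = \left(-282 + \sqrt{10}\right)^{2}$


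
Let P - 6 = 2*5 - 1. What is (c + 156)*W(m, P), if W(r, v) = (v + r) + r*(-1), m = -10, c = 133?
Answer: 4335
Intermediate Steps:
P = 15 (P = 6 + (2*5 - 1) = 6 + (10 - 1) = 6 + 9 = 15)
W(r, v) = v (W(r, v) = (r + v) - r = v)
(c + 156)*W(m, P) = (133 + 156)*15 = 289*15 = 4335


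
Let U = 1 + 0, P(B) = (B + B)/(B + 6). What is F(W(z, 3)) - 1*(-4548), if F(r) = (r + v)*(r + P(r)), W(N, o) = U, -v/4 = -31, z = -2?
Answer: 32961/7 ≈ 4708.7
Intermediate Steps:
v = 124 (v = -4*(-31) = 124)
P(B) = 2*B/(6 + B) (P(B) = (2*B)/(6 + B) = 2*B/(6 + B))
U = 1
W(N, o) = 1
F(r) = (124 + r)*(r + 2*r/(6 + r)) (F(r) = (r + 124)*(r + 2*r/(6 + r)) = (124 + r)*(r + 2*r/(6 + r)))
F(W(z, 3)) - 1*(-4548) = 1*(992 + 1² + 132*1)/(6 + 1) - 1*(-4548) = 1*(992 + 1 + 132)/7 + 4548 = 1*(⅐)*1125 + 4548 = 1125/7 + 4548 = 32961/7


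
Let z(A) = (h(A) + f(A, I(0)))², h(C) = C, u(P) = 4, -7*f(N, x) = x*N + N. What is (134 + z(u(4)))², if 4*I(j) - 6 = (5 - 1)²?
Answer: 43164900/2401 ≈ 17978.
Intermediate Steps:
I(j) = 11/2 (I(j) = 3/2 + (5 - 1)²/4 = 3/2 + (¼)*4² = 3/2 + (¼)*16 = 3/2 + 4 = 11/2)
f(N, x) = -N/7 - N*x/7 (f(N, x) = -(x*N + N)/7 = -(N*x + N)/7 = -(N + N*x)/7 = -N/7 - N*x/7)
z(A) = A²/196 (z(A) = (A - A*(1 + 11/2)/7)² = (A - ⅐*A*13/2)² = (A - 13*A/14)² = (A/14)² = A²/196)
(134 + z(u(4)))² = (134 + (1/196)*4²)² = (134 + (1/196)*16)² = (134 + 4/49)² = (6570/49)² = 43164900/2401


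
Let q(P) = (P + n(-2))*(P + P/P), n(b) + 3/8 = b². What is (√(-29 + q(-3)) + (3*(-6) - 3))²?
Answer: 1643/4 - 231*I ≈ 410.75 - 231.0*I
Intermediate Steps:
n(b) = -3/8 + b²
q(P) = (1 + P)*(29/8 + P) (q(P) = (P + (-3/8 + (-2)²))*(P + P/P) = (P + (-3/8 + 4))*(P + 1) = (P + 29/8)*(1 + P) = (29/8 + P)*(1 + P) = (1 + P)*(29/8 + P))
(√(-29 + q(-3)) + (3*(-6) - 3))² = (√(-29 + (29/8 + (-3)² + (37/8)*(-3))) + (3*(-6) - 3))² = (√(-29 + (29/8 + 9 - 111/8)) + (-18 - 3))² = (√(-29 - 5/4) - 21)² = (√(-121/4) - 21)² = (11*I/2 - 21)² = (-21 + 11*I/2)²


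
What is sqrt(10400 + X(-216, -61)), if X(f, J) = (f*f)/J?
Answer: 4*sqrt(2240774)/61 ≈ 98.159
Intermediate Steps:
X(f, J) = f**2/J
sqrt(10400 + X(-216, -61)) = sqrt(10400 + (-216)**2/(-61)) = sqrt(10400 - 1/61*46656) = sqrt(10400 - 46656/61) = sqrt(587744/61) = 4*sqrt(2240774)/61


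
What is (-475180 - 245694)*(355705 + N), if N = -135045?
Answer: -159068056840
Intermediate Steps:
(-475180 - 245694)*(355705 + N) = (-475180 - 245694)*(355705 - 135045) = -720874*220660 = -159068056840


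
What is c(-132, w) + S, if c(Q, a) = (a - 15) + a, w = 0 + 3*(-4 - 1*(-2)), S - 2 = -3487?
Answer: -3512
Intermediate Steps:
S = -3485 (S = 2 - 3487 = -3485)
w = -6 (w = 0 + 3*(-4 + 2) = 0 + 3*(-2) = 0 - 6 = -6)
c(Q, a) = -15 + 2*a (c(Q, a) = (-15 + a) + a = -15 + 2*a)
c(-132, w) + S = (-15 + 2*(-6)) - 3485 = (-15 - 12) - 3485 = -27 - 3485 = -3512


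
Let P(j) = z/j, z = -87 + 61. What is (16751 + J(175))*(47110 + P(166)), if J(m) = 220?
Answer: 66358595607/83 ≈ 7.9950e+8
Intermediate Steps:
z = -26
P(j) = -26/j
(16751 + J(175))*(47110 + P(166)) = (16751 + 220)*(47110 - 26/166) = 16971*(47110 - 26*1/166) = 16971*(47110 - 13/83) = 16971*(3910117/83) = 66358595607/83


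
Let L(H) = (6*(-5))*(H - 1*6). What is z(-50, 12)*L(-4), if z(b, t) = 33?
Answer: 9900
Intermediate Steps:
L(H) = 180 - 30*H (L(H) = -30*(H - 6) = -30*(-6 + H) = 180 - 30*H)
z(-50, 12)*L(-4) = 33*(180 - 30*(-4)) = 33*(180 + 120) = 33*300 = 9900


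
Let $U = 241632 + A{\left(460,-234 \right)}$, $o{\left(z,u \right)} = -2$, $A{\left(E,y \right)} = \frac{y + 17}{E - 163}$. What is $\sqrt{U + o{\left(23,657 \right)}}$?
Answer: $\frac{\sqrt{2368208469}}{99} \approx 491.56$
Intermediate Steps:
$A{\left(E,y \right)} = \frac{17 + y}{-163 + E}$
$U = \frac{71764487}{297}$ ($U = 241632 + \frac{17 - 234}{-163 + 460} = 241632 + \frac{1}{297} \left(-217\right) = 241632 - \frac{217}{297} = \frac{71764487}{297} \approx 2.4163 \cdot 10^{5}$)
$\sqrt{U + o{\left(23,657 \right)}} = \sqrt{\frac{71764487}{297} - 2} = \sqrt{\frac{71763893}{297}} = \frac{\sqrt{2368208469}}{99}$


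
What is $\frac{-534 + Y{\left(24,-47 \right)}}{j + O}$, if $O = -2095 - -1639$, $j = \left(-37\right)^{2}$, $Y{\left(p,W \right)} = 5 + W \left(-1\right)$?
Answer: $- \frac{482}{913} \approx -0.52793$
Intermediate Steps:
$Y{\left(p,W \right)} = 5 - W$
$j = 1369$
$O = -456$ ($O = -2095 + 1639 = -456$)
$\frac{-534 + Y{\left(24,-47 \right)}}{j + O} = \frac{-534 + \left(5 - -47\right)}{1369 - 456} = \frac{-534 + \left(5 + 47\right)}{913} = \left(-534 + 52\right) \frac{1}{913} = \left(-482\right) \frac{1}{913} = - \frac{482}{913}$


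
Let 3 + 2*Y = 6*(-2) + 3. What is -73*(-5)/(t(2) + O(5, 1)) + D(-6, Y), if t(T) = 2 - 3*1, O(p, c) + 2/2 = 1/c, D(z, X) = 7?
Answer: -358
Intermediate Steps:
Y = -6 (Y = -3/2 + (6*(-2) + 3)/2 = -3/2 + (-12 + 3)/2 = -3/2 + (½)*(-9) = -3/2 - 9/2 = -6)
O(p, c) = -1 + 1/c
t(T) = -1 (t(T) = 2 - 3 = -1)
-73*(-5)/(t(2) + O(5, 1)) + D(-6, Y) = -73*(-5)/(-1 + (1 - 1*1)/1) + 7 = -73*(-5)/(-1 + 1*(1 - 1)) + 7 = -73*(-5)/(-1 + 1*0) + 7 = -73*(-5)/(-1 + 0) + 7 = -73*(-5)/(-1) + 7 = -(-73)*(-5) + 7 = -73*5 + 7 = -365 + 7 = -358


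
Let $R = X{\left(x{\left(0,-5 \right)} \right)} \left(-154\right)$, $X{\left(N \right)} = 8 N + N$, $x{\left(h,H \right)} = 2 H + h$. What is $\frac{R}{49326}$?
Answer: $\frac{2310}{8221} \approx 0.28099$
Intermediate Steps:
$x{\left(h,H \right)} = h + 2 H$
$X{\left(N \right)} = 9 N$
$R = 13860$ ($R = 9 \left(0 + 2 \left(-5\right)\right) \left(-154\right) = 9 \left(0 - 10\right) \left(-154\right) = 9 \left(-10\right) \left(-154\right) = \left(-90\right) \left(-154\right) = 13860$)
$\frac{R}{49326} = \frac{13860}{49326} = 13860 \cdot \frac{1}{49326} = \frac{2310}{8221}$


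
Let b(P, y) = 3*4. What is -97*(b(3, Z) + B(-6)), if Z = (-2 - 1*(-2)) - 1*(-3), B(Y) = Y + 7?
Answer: -1261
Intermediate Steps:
B(Y) = 7 + Y
Z = 3 (Z = (-2 + 2) + 3 = 0 + 3 = 3)
b(P, y) = 12
-97*(b(3, Z) + B(-6)) = -97*(12 + (7 - 6)) = -97*(12 + 1) = -97*13 = -1261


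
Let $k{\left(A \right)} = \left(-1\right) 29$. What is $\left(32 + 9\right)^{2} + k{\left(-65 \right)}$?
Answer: $1652$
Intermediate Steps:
$k{\left(A \right)} = -29$
$\left(32 + 9\right)^{2} + k{\left(-65 \right)} = \left(32 + 9\right)^{2} - 29 = 41^{2} - 29 = 1681 - 29 = 1652$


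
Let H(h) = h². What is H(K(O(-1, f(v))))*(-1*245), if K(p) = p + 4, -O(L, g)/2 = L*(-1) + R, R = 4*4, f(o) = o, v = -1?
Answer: -220500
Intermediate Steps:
R = 16
O(L, g) = -32 + 2*L (O(L, g) = -2*(L*(-1) + 16) = -2*(-L + 16) = -2*(16 - L) = -32 + 2*L)
K(p) = 4 + p
H(K(O(-1, f(v))))*(-1*245) = (4 + (-32 + 2*(-1)))²*(-1*245) = (4 + (-32 - 2))²*(-245) = (4 - 34)²*(-245) = (-30)²*(-245) = 900*(-245) = -220500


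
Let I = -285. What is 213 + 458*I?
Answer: -130317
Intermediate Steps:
213 + 458*I = 213 + 458*(-285) = 213 - 130530 = -130317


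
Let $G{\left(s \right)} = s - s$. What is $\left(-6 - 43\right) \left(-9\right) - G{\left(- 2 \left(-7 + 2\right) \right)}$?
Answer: $441$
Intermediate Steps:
$G{\left(s \right)} = 0$
$\left(-6 - 43\right) \left(-9\right) - G{\left(- 2 \left(-7 + 2\right) \right)} = \left(-6 - 43\right) \left(-9\right) - 0 = \left(-49\right) \left(-9\right) + 0 = 441 + 0 = 441$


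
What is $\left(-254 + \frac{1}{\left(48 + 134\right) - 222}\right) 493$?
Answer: $- \frac{5009373}{40} \approx -1.2523 \cdot 10^{5}$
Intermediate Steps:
$\left(-254 + \frac{1}{\left(48 + 134\right) - 222}\right) 493 = \left(-254 + \frac{1}{182 - 222}\right) 493 = \left(-254 + \frac{1}{-40}\right) 493 = \left(-254 - \frac{1}{40}\right) 493 = \left(- \frac{10161}{40}\right) 493 = - \frac{5009373}{40}$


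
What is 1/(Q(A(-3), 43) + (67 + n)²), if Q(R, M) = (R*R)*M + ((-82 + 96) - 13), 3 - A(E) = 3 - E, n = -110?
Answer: 1/2237 ≈ 0.00044703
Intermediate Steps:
A(E) = E (A(E) = 3 - (3 - E) = 3 + (-3 + E) = E)
Q(R, M) = 1 + M*R² (Q(R, M) = R²*M + (14 - 13) = M*R² + 1 = 1 + M*R²)
1/(Q(A(-3), 43) + (67 + n)²) = 1/((1 + 43*(-3)²) + (67 - 110)²) = 1/((1 + 43*9) + (-43)²) = 1/((1 + 387) + 1849) = 1/(388 + 1849) = 1/2237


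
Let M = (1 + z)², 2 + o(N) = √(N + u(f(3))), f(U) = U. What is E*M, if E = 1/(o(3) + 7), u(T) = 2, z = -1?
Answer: 0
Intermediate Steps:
o(N) = -2 + √(2 + N) (o(N) = -2 + √(N + 2) = -2 + √(2 + N))
M = 0 (M = (1 - 1)² = 0² = 0)
E = 1/(5 + √5) (E = 1/((-2 + √(2 + 3)) + 7) = 1/((-2 + √5) + 7) = 1/(5 + √5) ≈ 0.13820)
E*M = (¼ - √5/20)*0 = 0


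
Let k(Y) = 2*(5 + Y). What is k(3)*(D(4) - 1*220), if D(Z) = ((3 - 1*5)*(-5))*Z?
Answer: -2880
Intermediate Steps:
D(Z) = 10*Z (D(Z) = ((3 - 5)*(-5))*Z = (-2*(-5))*Z = 10*Z)
k(Y) = 10 + 2*Y
k(3)*(D(4) - 1*220) = (10 + 2*3)*(10*4 - 1*220) = (10 + 6)*(40 - 220) = 16*(-180) = -2880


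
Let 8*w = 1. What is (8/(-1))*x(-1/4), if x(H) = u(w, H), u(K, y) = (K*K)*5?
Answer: -5/8 ≈ -0.62500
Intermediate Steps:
w = ⅛ (w = (⅛)*1 = ⅛ ≈ 0.12500)
u(K, y) = 5*K² (u(K, y) = K²*5 = 5*K²)
x(H) = 5/64 (x(H) = 5*(⅛)² = 5*(1/64) = 5/64)
(8/(-1))*x(-1/4) = (8/(-1))*(5/64) = -1*8*(5/64) = -8*5/64 = -5/8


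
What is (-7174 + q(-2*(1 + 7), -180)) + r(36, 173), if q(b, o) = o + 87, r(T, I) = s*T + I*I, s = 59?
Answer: 24786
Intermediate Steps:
r(T, I) = I**2 + 59*T (r(T, I) = 59*T + I*I = 59*T + I**2 = I**2 + 59*T)
q(b, o) = 87 + o
(-7174 + q(-2*(1 + 7), -180)) + r(36, 173) = (-7174 + (87 - 180)) + (173**2 + 59*36) = (-7174 - 93) + (29929 + 2124) = -7267 + 32053 = 24786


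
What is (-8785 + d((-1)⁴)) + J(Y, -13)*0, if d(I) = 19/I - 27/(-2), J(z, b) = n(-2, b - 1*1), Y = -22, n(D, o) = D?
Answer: -17505/2 ≈ -8752.5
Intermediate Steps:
J(z, b) = -2
d(I) = 27/2 + 19/I (d(I) = 19/I - 27*(-½) = 19/I + 27/2 = 27/2 + 19/I)
(-8785 + d((-1)⁴)) + J(Y, -13)*0 = (-8785 + (27/2 + 19/((-1)⁴))) - 2*0 = (-8785 + (27/2 + 19/1)) + 0 = (-8785 + (27/2 + 19*1)) + 0 = (-8785 + (27/2 + 19)) + 0 = (-8785 + 65/2) + 0 = -17505/2 + 0 = -17505/2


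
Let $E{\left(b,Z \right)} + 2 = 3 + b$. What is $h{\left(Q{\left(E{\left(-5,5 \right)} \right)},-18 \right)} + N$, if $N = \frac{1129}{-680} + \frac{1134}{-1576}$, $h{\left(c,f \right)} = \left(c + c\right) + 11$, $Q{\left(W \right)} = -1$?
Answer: $\frac{886837}{133960} \approx 6.6202$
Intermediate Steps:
$E{\left(b,Z \right)} = 1 + b$ ($E{\left(b,Z \right)} = -2 + \left(3 + b\right) = 1 + b$)
$h{\left(c,f \right)} = 11 + 2 c$ ($h{\left(c,f \right)} = 2 c + 11 = 11 + 2 c$)
$N = - \frac{318803}{133960}$ ($N = 1129 \left(- \frac{1}{680}\right) + 1134 \left(- \frac{1}{1576}\right) = - \frac{1129}{680} - \frac{567}{788} = - \frac{318803}{133960} \approx -2.3798$)
$h{\left(Q{\left(E{\left(-5,5 \right)} \right)},-18 \right)} + N = \left(11 + 2 \left(-1\right)\right) - \frac{318803}{133960} = \left(11 - 2\right) - \frac{318803}{133960} = 9 - \frac{318803}{133960} = \frac{886837}{133960}$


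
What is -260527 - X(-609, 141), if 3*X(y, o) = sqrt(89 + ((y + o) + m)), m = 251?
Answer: -260527 - 8*I*sqrt(2)/3 ≈ -2.6053e+5 - 3.7712*I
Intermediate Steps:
X(y, o) = sqrt(340 + o + y)/3 (X(y, o) = sqrt(89 + ((y + o) + 251))/3 = sqrt(89 + ((o + y) + 251))/3 = sqrt(89 + (251 + o + y))/3 = sqrt(340 + o + y)/3)
-260527 - X(-609, 141) = -260527 - sqrt(340 + 141 - 609)/3 = -260527 - sqrt(-128)/3 = -260527 - 8*I*sqrt(2)/3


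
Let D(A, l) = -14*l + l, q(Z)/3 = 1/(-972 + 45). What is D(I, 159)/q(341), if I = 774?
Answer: 638703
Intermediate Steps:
q(Z) = -1/309 (q(Z) = 3/(-972 + 45) = 3/(-927) = 3*(-1/927) = -1/309)
D(A, l) = -13*l
D(I, 159)/q(341) = (-13*159)/(-1/309) = -2067*(-309) = 638703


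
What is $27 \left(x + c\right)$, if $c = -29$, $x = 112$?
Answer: $2241$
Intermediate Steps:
$27 \left(x + c\right) = 27 \left(112 - 29\right) = 27 \cdot 83 = 2241$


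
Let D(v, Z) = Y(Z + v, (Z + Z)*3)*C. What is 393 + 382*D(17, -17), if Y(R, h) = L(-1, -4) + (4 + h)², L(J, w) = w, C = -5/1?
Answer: -18335607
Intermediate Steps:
C = -5 (C = -5*1 = -5)
Y(R, h) = -4 + (4 + h)²
D(v, Z) = 20 - 5*(4 + 6*Z)² (D(v, Z) = (-4 + (4 + (Z + Z)*3)²)*(-5) = (-4 + (4 + (2*Z)*3)²)*(-5) = (-4 + (4 + 6*Z)²)*(-5) = 20 - 5*(4 + 6*Z)²)
393 + 382*D(17, -17) = 393 + 382*(20 - 20*(2 + 3*(-17))²) = 393 + 382*(20 - 20*(2 - 51)²) = 393 + 382*(20 - 20*(-49)²) = 393 + 382*(20 - 20*2401) = 393 + 382*(20 - 48020) = 393 + 382*(-48000) = 393 - 18336000 = -18335607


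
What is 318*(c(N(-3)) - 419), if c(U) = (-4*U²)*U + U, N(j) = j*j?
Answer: -1057668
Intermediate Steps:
N(j) = j²
c(U) = U - 4*U³ (c(U) = -4*U³ + U = U - 4*U³)
318*(c(N(-3)) - 419) = 318*(((-3)² - 4*((-3)²)³) - 419) = 318*((9 - 4*9³) - 419) = 318*((9 - 4*729) - 419) = 318*((9 - 2916) - 419) = 318*(-2907 - 419) = 318*(-3326) = -1057668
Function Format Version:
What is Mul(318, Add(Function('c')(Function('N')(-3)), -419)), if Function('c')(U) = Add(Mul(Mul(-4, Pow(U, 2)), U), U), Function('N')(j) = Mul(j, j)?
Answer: -1057668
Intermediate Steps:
Function('N')(j) = Pow(j, 2)
Function('c')(U) = Add(U, Mul(-4, Pow(U, 3))) (Function('c')(U) = Add(Mul(-4, Pow(U, 3)), U) = Add(U, Mul(-4, Pow(U, 3))))
Mul(318, Add(Function('c')(Function('N')(-3)), -419)) = Mul(318, Add(Add(Pow(-3, 2), Mul(-4, Pow(Pow(-3, 2), 3))), -419)) = Mul(318, Add(Add(9, Mul(-4, Pow(9, 3))), -419)) = Mul(318, Add(Add(9, Mul(-4, 729)), -419)) = Mul(318, Add(Add(9, -2916), -419)) = Mul(318, Add(-2907, -419)) = Mul(318, -3326) = -1057668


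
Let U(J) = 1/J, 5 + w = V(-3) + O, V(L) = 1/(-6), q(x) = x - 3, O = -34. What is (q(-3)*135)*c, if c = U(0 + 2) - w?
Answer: -32130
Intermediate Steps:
q(x) = -3 + x
V(L) = -⅙
w = -235/6 (w = -5 + (-⅙ - 34) = -5 - 205/6 = -235/6 ≈ -39.167)
c = 119/3 (c = 1/(0 + 2) - 1*(-235/6) = 1/2 + 235/6 = ½ + 235/6 = 119/3 ≈ 39.667)
(q(-3)*135)*c = ((-3 - 3)*135)*(119/3) = -6*135*(119/3) = -810*119/3 = -32130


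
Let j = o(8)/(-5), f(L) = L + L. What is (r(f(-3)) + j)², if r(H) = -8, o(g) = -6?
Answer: 1156/25 ≈ 46.240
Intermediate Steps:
f(L) = 2*L
j = 6/5 (j = -6/(-5) = -6*(-⅕) = 6/5 ≈ 1.2000)
(r(f(-3)) + j)² = (-8 + 6/5)² = (-34/5)² = 1156/25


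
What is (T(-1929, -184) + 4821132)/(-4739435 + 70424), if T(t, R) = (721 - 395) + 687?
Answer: -4822145/4669011 ≈ -1.0328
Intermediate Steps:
T(t, R) = 1013 (T(t, R) = 326 + 687 = 1013)
(T(-1929, -184) + 4821132)/(-4739435 + 70424) = (1013 + 4821132)/(-4739435 + 70424) = 4822145/(-4669011) = 4822145*(-1/4669011) = -4822145/4669011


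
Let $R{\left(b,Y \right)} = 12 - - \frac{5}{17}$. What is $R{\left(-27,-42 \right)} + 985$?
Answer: $\frac{16954}{17} \approx 997.29$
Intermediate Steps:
$R{\left(b,Y \right)} = \frac{209}{17}$ ($R{\left(b,Y \right)} = 12 - \left(-5\right) \frac{1}{17} = 12 - - \frac{5}{17} = 12 + \frac{5}{17} = \frac{209}{17}$)
$R{\left(-27,-42 \right)} + 985 = \frac{209}{17} + 985 = \frac{16954}{17}$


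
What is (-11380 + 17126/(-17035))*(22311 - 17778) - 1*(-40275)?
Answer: -878151221433/17035 ≈ -5.1550e+7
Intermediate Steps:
(-11380 + 17126/(-17035))*(22311 - 17778) - 1*(-40275) = (-11380 + 17126*(-1/17035))*4533 + 40275 = (-11380 - 17126/17035)*4533 + 40275 = -193875426/17035*4533 + 40275 = -878837306058/17035 + 40275 = -878151221433/17035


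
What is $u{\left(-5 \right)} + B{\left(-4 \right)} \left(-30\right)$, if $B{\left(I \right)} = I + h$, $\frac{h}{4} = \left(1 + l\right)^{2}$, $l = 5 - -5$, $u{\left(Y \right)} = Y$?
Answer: $-14405$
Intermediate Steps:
$l = 10$ ($l = 5 + 5 = 10$)
$h = 484$ ($h = 4 \left(1 + 10\right)^{2} = 4 \cdot 11^{2} = 4 \cdot 121 = 484$)
$B{\left(I \right)} = 484 + I$ ($B{\left(I \right)} = I + 484 = 484 + I$)
$u{\left(-5 \right)} + B{\left(-4 \right)} \left(-30\right) = -5 + \left(484 - 4\right) \left(-30\right) = -5 + 480 \left(-30\right) = -5 - 14400 = -14405$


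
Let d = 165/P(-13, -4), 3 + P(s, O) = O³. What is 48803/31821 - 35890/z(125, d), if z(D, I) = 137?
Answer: -1135369679/4359477 ≈ -260.44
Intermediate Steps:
P(s, O) = -3 + O³
d = -165/67 (d = 165/(-3 + (-4)³) = 165/(-3 - 64) = 165/(-67) = 165*(-1/67) = -165/67 ≈ -2.4627)
48803/31821 - 35890/z(125, d) = 48803/31821 - 35890/137 = -1135369679/4359477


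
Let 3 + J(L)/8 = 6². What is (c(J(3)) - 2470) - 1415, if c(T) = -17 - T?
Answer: -4166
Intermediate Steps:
J(L) = 264 (J(L) = -24 + 8*6² = -24 + 8*36 = -24 + 288 = 264)
(c(J(3)) - 2470) - 1415 = ((-17 - 1*264) - 2470) - 1415 = ((-17 - 264) - 2470) - 1415 = (-281 - 2470) - 1415 = -2751 - 1415 = -4166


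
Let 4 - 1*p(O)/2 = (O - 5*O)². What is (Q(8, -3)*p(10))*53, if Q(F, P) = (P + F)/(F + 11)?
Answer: -44520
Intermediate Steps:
Q(F, P) = (F + P)/(11 + F)
p(O) = 8 - 32*O² (p(O) = 8 - 2*(O - 5*O)² = 8 - 2*16*O² = 8 - 32*O²)
(Q(8, -3)*p(10))*53 = (((8 - 3)/(11 + 8))*(8 - 32*10²))*53 = ((5/19)*(8 - 32*100))*53 = (((1/19)*5)*(8 - 3200))*53 = ((5/19)*(-3192))*53 = -840*53 = -44520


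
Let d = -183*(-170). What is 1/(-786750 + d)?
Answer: -1/755640 ≈ -1.3234e-6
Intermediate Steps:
d = 31110
1/(-786750 + d) = 1/(-786750 + 31110) = 1/(-755640) = -1/755640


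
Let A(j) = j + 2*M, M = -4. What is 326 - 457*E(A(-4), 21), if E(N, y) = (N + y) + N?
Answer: 1697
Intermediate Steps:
A(j) = -8 + j (A(j) = j + 2*(-4) = j - 8 = -8 + j)
E(N, y) = y + 2*N
326 - 457*E(A(-4), 21) = 326 - 457*(21 + 2*(-8 - 4)) = 326 - 457*(21 + 2*(-12)) = 326 - 457*(21 - 24) = 326 - 457*(-3) = 326 + 1371 = 1697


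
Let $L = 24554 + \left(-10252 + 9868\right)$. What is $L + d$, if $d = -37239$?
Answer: $-13069$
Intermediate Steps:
$L = 24170$ ($L = 24554 - 384 = 24170$)
$L + d = 24170 - 37239 = -13069$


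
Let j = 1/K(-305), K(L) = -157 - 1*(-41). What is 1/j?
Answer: -116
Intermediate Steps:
K(L) = -116 (K(L) = -157 + 41 = -116)
j = -1/116 (j = 1/(-116) = -1/116 ≈ -0.0086207)
1/j = 1/(-1/116) = -116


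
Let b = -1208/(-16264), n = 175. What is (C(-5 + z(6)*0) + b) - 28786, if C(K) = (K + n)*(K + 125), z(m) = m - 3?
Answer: -17048587/2033 ≈ -8385.9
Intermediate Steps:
z(m) = -3 + m
b = 151/2033 (b = -1208*(-1/16264) = 151/2033 ≈ 0.074274)
C(K) = (125 + K)*(175 + K) (C(K) = (K + 175)*(K + 125) = (175 + K)*(125 + K) = (125 + K)*(175 + K))
(C(-5 + z(6)*0) + b) - 28786 = ((21875 + (-5 + (-3 + 6)*0)² + 300*(-5 + (-3 + 6)*0)) + 151/2033) - 28786 = ((21875 + (-5 + 3*0)² + 300*(-5 + 3*0)) + 151/2033) - 28786 = ((21875 + (-5 + 0)² + 300*(-5 + 0)) + 151/2033) - 28786 = ((21875 + (-5)² + 300*(-5)) + 151/2033) - 28786 = ((21875 + 25 - 1500) + 151/2033) - 28786 = (20400 + 151/2033) - 28786 = 41473351/2033 - 28786 = -17048587/2033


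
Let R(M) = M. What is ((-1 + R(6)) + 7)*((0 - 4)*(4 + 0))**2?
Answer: 3072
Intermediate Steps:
((-1 + R(6)) + 7)*((0 - 4)*(4 + 0))**2 = ((-1 + 6) + 7)*((0 - 4)*(4 + 0))**2 = (5 + 7)*(-4*4)**2 = 12*(-16)**2 = 12*256 = 3072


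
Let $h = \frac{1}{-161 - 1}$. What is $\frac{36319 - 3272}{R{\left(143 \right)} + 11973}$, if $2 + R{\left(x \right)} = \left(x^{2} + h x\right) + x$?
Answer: $\frac{5353614}{5275063} \approx 1.0149$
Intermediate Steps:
$h = - \frac{1}{162}$ ($h = \frac{1}{-162} = - \frac{1}{162} \approx -0.0061728$)
$R{\left(x \right)} = -2 + x^{2} + \frac{161 x}{162}$ ($R{\left(x \right)} = -2 + \left(\left(x^{2} - \frac{x}{162}\right) + x\right) = -2 + \left(x^{2} + \frac{161 x}{162}\right) = -2 + x^{2} + \frac{161 x}{162}$)
$\frac{36319 - 3272}{R{\left(143 \right)} + 11973} = \frac{36319 - 3272}{\left(-2 + 143^{2} + \frac{161}{162} \cdot 143\right) + 11973} = \frac{33047}{\left(-2 + 20449 + \frac{23023}{162}\right) + 11973} = \frac{33047}{\frac{3335437}{162} + 11973} = \frac{33047}{\frac{5275063}{162}} = 33047 \cdot \frac{162}{5275063} = \frac{5353614}{5275063}$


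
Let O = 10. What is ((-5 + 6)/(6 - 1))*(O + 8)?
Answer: 18/5 ≈ 3.6000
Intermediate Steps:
((-5 + 6)/(6 - 1))*(O + 8) = ((-5 + 6)/(6 - 1))*(10 + 8) = (1/5)*18 = (1*(⅕))*18 = (⅕)*18 = 18/5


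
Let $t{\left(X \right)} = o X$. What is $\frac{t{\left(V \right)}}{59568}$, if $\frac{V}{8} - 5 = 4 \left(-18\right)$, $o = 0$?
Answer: $0$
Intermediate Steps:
$V = -536$ ($V = 40 + 8 \cdot 4 \left(-18\right) = 40 + 8 \left(-72\right) = 40 - 576 = -536$)
$t{\left(X \right)} = 0$ ($t{\left(X \right)} = 0 X = 0$)
$\frac{t{\left(V \right)}}{59568} = \frac{0}{59568} = 0 \cdot \frac{1}{59568} = 0$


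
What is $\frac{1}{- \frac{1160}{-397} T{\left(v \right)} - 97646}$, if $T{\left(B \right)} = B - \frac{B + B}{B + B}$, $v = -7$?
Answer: $- \frac{397}{38774742} \approx -1.0239 \cdot 10^{-5}$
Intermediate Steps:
$T{\left(B \right)} = -1 + B$ ($T{\left(B \right)} = B - \frac{2 B}{2 B} = B - 2 B \frac{1}{2 B} = B - 1 = -1 + B$)
$\frac{1}{- \frac{1160}{-397} T{\left(v \right)} - 97646} = \frac{1}{- \frac{1160}{-397} \left(-1 - 7\right) - 97646} = \frac{1}{\left(-1160\right) \left(- \frac{1}{397}\right) \left(-8\right) - 97646} = \frac{1}{\frac{1160}{397} \left(-8\right) - 97646} = \frac{1}{- \frac{9280}{397} - 97646} = \frac{1}{- \frac{38774742}{397}} = - \frac{397}{38774742}$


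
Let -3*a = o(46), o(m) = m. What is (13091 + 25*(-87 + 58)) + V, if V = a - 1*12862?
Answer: -1534/3 ≈ -511.33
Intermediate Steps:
a = -46/3 (a = -⅓*46 = -46/3 ≈ -15.333)
V = -38632/3 (V = -46/3 - 1*12862 = -46/3 - 12862 = -38632/3 ≈ -12877.)
(13091 + 25*(-87 + 58)) + V = (13091 + 25*(-87 + 58)) - 38632/3 = (13091 + 25*(-29)) - 38632/3 = (13091 - 725) - 38632/3 = 12366 - 38632/3 = -1534/3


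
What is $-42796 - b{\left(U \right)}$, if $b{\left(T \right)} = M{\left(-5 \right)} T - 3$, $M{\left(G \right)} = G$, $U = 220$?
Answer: $-41693$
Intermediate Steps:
$b{\left(T \right)} = -3 - 5 T$ ($b{\left(T \right)} = - 5 T - 3 = -3 - 5 T$)
$-42796 - b{\left(U \right)} = -42796 - \left(-3 - 1100\right) = -42796 - -1103 = -42796 + 1103 = -41693$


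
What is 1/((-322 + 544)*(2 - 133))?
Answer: -1/29082 ≈ -3.4386e-5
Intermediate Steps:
1/((-322 + 544)*(2 - 133)) = 1/(222*(-131)) = (1/222)*(-1/131) = -1/29082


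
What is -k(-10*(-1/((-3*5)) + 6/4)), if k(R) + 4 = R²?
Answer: -2173/9 ≈ -241.44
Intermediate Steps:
k(R) = -4 + R²
-k(-10*(-1/((-3*5)) + 6/4)) = -(-4 + (-10*(-1/((-3*5)) + 6/4))²) = -(-4 + (-10*(-1/(-15) + 6*(¼)))²) = -(-4 + (-10*(-1*(-1/15) + 3/2))²) = -(-4 + (-10*(1/15 + 3/2))²) = -(-4 + (-10*47/30)²) = -(-4 + (-47/3)²) = -(-4 + 2209/9) = -1*2173/9 = -2173/9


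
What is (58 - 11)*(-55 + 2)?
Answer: -2491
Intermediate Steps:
(58 - 11)*(-55 + 2) = 47*(-53) = -2491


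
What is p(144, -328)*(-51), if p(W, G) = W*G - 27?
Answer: 2410209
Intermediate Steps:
p(W, G) = -27 + G*W (p(W, G) = G*W - 27 = -27 + G*W)
p(144, -328)*(-51) = (-27 - 328*144)*(-51) = (-27 - 47232)*(-51) = -47259*(-51) = 2410209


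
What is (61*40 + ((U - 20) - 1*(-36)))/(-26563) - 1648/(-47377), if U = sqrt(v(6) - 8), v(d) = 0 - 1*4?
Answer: -72582088/1258475251 - 2*I*sqrt(3)/26563 ≈ -0.057675 - 0.00013041*I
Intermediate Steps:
v(d) = -4 (v(d) = 0 - 4 = -4)
U = 2*I*sqrt(3) (U = sqrt(-4 - 8) = sqrt(-12) = 2*I*sqrt(3) ≈ 3.4641*I)
(61*40 + ((U - 20) - 1*(-36)))/(-26563) - 1648/(-47377) = (61*40 + ((2*I*sqrt(3) - 20) - 1*(-36)))/(-26563) - 1648/(-47377) = (2440 + ((-20 + 2*I*sqrt(3)) + 36))*(-1/26563) - 1648*(-1/47377) = (2440 + (16 + 2*I*sqrt(3)))*(-1/26563) + 1648/47377 = (2456 + 2*I*sqrt(3))*(-1/26563) + 1648/47377 = (-2456/26563 - 2*I*sqrt(3)/26563) + 1648/47377 = -72582088/1258475251 - 2*I*sqrt(3)/26563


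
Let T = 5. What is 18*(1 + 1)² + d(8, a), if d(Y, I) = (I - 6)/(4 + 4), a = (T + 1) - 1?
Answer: 575/8 ≈ 71.875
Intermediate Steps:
a = 5 (a = (5 + 1) - 1 = 6 - 1 = 5)
d(Y, I) = -¾ + I/8 (d(Y, I) = (-6 + I)/8 = (-6 + I)*(⅛) = -¾ + I/8)
18*(1 + 1)² + d(8, a) = 18*(1 + 1)² + (-¾ + (⅛)*5) = 18*2² + (-¾ + 5/8) = 18*4 - ⅛ = 72 - ⅛ = 575/8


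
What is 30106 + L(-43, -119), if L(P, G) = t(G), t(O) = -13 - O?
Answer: 30212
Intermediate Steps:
L(P, G) = -13 - G
30106 + L(-43, -119) = 30106 + (-13 - 1*(-119)) = 30106 + (-13 + 119) = 30106 + 106 = 30212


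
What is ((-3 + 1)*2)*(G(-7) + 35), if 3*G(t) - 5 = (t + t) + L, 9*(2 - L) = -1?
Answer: -3532/27 ≈ -130.81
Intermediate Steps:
L = 19/9 (L = 2 - ⅑*(-1) = 2 + ⅑ = 19/9 ≈ 2.1111)
G(t) = 64/27 + 2*t/3 (G(t) = 5/3 + ((t + t) + 19/9)/3 = 5/3 + (2*t + 19/9)/3 = 5/3 + (19/9 + 2*t)/3 = 5/3 + (19/27 + 2*t/3) = 64/27 + 2*t/3)
((-3 + 1)*2)*(G(-7) + 35) = ((-3 + 1)*2)*((64/27 + (⅔)*(-7)) + 35) = (-2*2)*((64/27 - 14/3) + 35) = -4*(-62/27 + 35) = -4*883/27 = -3532/27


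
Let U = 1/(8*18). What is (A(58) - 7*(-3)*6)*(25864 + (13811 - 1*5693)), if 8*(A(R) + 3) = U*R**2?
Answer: 616178615/144 ≈ 4.2790e+6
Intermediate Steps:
U = 1/144 ≈ 0.0069444
A(R) = -3 + R**2/1152 (A(R) = -3 + (R**2/144)/8 = -3 + R**2/1152)
(A(58) - 7*(-3)*6)*(25864 + (13811 - 1*5693)) = ((-3 + (1/1152)*58**2) - 7*(-3)*6)*(25864 + (13811 - 1*5693)) = ((-3 + (1/1152)*3364) + 21*6)*(25864 + (13811 - 5693)) = ((-3 + 841/288) + 126)*(25864 + 8118) = (-23/288 + 126)*33982 = (36265/288)*33982 = 616178615/144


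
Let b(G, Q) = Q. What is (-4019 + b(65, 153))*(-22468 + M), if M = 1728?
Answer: 80180840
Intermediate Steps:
(-4019 + b(65, 153))*(-22468 + M) = (-4019 + 153)*(-22468 + 1728) = -3866*(-20740) = 80180840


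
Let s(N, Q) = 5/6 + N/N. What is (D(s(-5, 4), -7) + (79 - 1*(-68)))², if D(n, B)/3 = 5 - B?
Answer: 33489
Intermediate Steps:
s(N, Q) = 11/6 (s(N, Q) = 5*(⅙) + 1 = ⅚ + 1 = 11/6)
D(n, B) = 15 - 3*B (D(n, B) = 3*(5 - B) = 15 - 3*B)
(D(s(-5, 4), -7) + (79 - 1*(-68)))² = ((15 - 3*(-7)) + (79 - 1*(-68)))² = ((15 + 21) + (79 + 68))² = (36 + 147)² = 183² = 33489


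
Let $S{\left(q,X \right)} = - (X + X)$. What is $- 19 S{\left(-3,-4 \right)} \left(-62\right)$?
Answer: $9424$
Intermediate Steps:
$S{\left(q,X \right)} = - 2 X$
$- 19 S{\left(-3,-4 \right)} \left(-62\right) = - 19 \left(-2\right) \left(-4\right) \left(-62\right) = - 19 \cdot 8 \left(-62\right) = \left(-19\right) \left(-496\right) = 9424$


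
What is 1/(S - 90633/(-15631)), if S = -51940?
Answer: -15631/811783507 ≈ -1.9255e-5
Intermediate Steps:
1/(S - 90633/(-15631)) = 1/(-51940 - 90633/(-15631)) = 1/(-51940 - 90633*(-1/15631)) = 1/(-51940 + 90633/15631) = 1/(-811783507/15631) = -15631/811783507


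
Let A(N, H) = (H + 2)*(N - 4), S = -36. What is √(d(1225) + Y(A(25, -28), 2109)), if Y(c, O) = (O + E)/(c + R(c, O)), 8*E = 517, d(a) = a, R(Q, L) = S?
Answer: √1654687401/1164 ≈ 34.947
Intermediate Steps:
R(Q, L) = -36
E = 517/8 (E = (⅛)*517 = 517/8 ≈ 64.625)
A(N, H) = (-4 + N)*(2 + H) (A(N, H) = (2 + H)*(-4 + N) = (-4 + N)*(2 + H))
Y(c, O) = (517/8 + O)/(-36 + c) (Y(c, O) = (O + 517/8)/(c - 36) = (517/8 + O)/(-36 + c))
√(d(1225) + Y(A(25, -28), 2109)) = √(1225 + (517/8 + 2109)/(-36 + (-8 - 4*(-28) + 2*25 - 28*25))) = √(1225 + (17389/8)/(-36 + (-8 + 112 + 50 - 700))) = √(1225 + (17389/8)/(-36 - 546)) = √(1225 + (17389/8)/(-582)) = √(1225 - 1/582*17389/8) = √(1225 - 17389/4656) = √(5686211/4656) = √1654687401/1164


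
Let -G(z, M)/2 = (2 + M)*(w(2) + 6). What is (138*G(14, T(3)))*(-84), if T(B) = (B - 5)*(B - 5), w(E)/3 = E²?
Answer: 2503872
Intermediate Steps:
w(E) = 3*E²
T(B) = (-5 + B)² (T(B) = (-5 + B)*(-5 + B) = (-5 + B)²)
G(z, M) = -72 - 36*M (G(z, M) = -2*(2 + M)*(3*2² + 6) = -2*(2 + M)*(3*4 + 6) = -2*(2 + M)*(12 + 6) = -2*(2 + M)*18 = -2*(36 + 18*M) = -72 - 36*M)
(138*G(14, T(3)))*(-84) = (138*(-72 - 36*(-5 + 3)²))*(-84) = (138*(-72 - 36*(-2)²))*(-84) = (138*(-72 - 36*4))*(-84) = (138*(-72 - 144))*(-84) = (138*(-216))*(-84) = -29808*(-84) = 2503872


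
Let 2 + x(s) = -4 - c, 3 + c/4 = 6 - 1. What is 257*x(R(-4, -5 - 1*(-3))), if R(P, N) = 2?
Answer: -3598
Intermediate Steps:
c = 8 (c = -12 + 4*(6 - 1) = -12 + 4*5 = -12 + 20 = 8)
x(s) = -14 (x(s) = -2 + (-4 - 1*8) = -2 + (-4 - 8) = -2 - 12 = -14)
257*x(R(-4, -5 - 1*(-3))) = 257*(-14) = -3598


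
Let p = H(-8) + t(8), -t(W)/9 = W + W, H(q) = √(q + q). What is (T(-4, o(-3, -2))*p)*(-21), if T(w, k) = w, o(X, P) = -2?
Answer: -12096 + 336*I ≈ -12096.0 + 336.0*I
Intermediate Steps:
H(q) = √2*√q (H(q) = √(2*q) = √2*√q)
t(W) = -18*W (t(W) = -9*(W + W) = -18*W)
p = -144 + 4*I (p = √2*√(-8) - 18*8 = √2*(2*I*√2) - 144 = 4*I - 144 = -144 + 4*I ≈ -144.0 + 4.0*I)
(T(-4, o(-3, -2))*p)*(-21) = -4*(-144 + 4*I)*(-21) = (576 - 16*I)*(-21) = -12096 + 336*I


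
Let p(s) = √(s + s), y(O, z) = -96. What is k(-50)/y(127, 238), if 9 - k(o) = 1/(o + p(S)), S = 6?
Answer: -11221/119424 - √3/119424 ≈ -0.093974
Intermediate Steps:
p(s) = √2*√s (p(s) = √(2*s) = √2*√s)
k(o) = 9 - 1/(o + 2*√3) (k(o) = 9 - 1/(o + √2*√6) = 9 - 1/(o + 2*√3))
k(-50)/y(127, 238) = ((-1 + 9*(-50) + 18*√3)/(-50 + 2*√3))/(-96) = ((-1 - 450 + 18*√3)/(-50 + 2*√3))*(-1/96) = ((-451 + 18*√3)/(-50 + 2*√3))*(-1/96) = -(-451 + 18*√3)/(96*(-50 + 2*√3))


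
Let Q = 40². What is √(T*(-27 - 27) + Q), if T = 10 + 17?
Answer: √142 ≈ 11.916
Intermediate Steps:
T = 27
Q = 1600
√(T*(-27 - 27) + Q) = √(27*(-27 - 27) + 1600) = √(27*(-54) + 1600) = √(-1458 + 1600) = √142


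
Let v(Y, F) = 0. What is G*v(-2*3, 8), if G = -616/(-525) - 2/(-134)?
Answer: 0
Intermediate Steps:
G = 5971/5025 (G = -616*(-1/525) - 2*(-1/134) = 88/75 + 1/67 = 5971/5025 ≈ 1.1883)
G*v(-2*3, 8) = (5971/5025)*0 = 0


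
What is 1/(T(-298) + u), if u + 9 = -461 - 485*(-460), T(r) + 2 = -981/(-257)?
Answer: 257/57216377 ≈ 4.4917e-6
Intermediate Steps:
T(r) = 467/257 (T(r) = -2 - 981/(-257) = -2 - 981*(-1/257) = -2 + 981/257 = 467/257)
u = 222630 (u = -9 + (-461 - 485*(-460)) = -9 + (-461 + 223100) = -9 + 222639 = 222630)
1/(T(-298) + u) = 1/(467/257 + 222630) = 1/(57216377/257) = 257/57216377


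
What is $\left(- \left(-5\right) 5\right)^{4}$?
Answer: $390625$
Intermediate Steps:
$\left(- \left(-5\right) 5\right)^{4} = \left(\left(-1\right) \left(-25\right)\right)^{4} = 25^{4} = 390625$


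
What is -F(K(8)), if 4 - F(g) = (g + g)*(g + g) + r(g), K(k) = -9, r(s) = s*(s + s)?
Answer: 482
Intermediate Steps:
r(s) = 2*s**2 (r(s) = s*(2*s) = 2*s**2)
F(g) = 4 - 6*g**2 (F(g) = 4 - ((g + g)*(g + g) + 2*g**2) = 4 - ((2*g)*(2*g) + 2*g**2) = 4 - (4*g**2 + 2*g**2) = 4 - 6*g**2)
-F(K(8)) = -(4 - 6*(-9)**2) = -(4 - 6*81) = -(4 - 486) = -1*(-482) = 482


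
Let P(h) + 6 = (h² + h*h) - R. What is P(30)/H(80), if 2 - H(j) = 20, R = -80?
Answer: -937/9 ≈ -104.11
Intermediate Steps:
H(j) = -18 (H(j) = 2 - 1*20 = 2 - 20 = -18)
P(h) = 74 + 2*h² (P(h) = -6 + ((h² + h*h) - 1*(-80)) = -6 + ((h² + h²) + 80) = -6 + (2*h² + 80) = -6 + (80 + 2*h²) = 74 + 2*h²)
P(30)/H(80) = (74 + 2*30²)/(-18) = (74 + 2*900)*(-1/18) = (74 + 1800)*(-1/18) = 1874*(-1/18) = -937/9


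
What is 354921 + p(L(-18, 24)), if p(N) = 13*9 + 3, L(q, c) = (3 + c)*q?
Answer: 355041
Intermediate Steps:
L(q, c) = q*(3 + c)
p(N) = 120 (p(N) = 117 + 3 = 120)
354921 + p(L(-18, 24)) = 354921 + 120 = 355041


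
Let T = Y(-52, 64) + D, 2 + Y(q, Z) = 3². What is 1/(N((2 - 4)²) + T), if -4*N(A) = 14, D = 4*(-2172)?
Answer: -2/17369 ≈ -0.00011515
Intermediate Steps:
Y(q, Z) = 7 (Y(q, Z) = -2 + 3² = -2 + 9 = 7)
D = -8688
N(A) = -7/2 (N(A) = -¼*14 = -7/2)
T = -8681 (T = 7 - 8688 = -8681)
1/(N((2 - 4)²) + T) = 1/(-7/2 - 8681) = 1/(-17369/2) = -2/17369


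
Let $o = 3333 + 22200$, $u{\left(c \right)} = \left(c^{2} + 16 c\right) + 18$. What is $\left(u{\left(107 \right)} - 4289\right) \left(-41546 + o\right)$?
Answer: $-142355570$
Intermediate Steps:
$u{\left(c \right)} = 18 + c^{2} + 16 c$
$o = 25533$
$\left(u{\left(107 \right)} - 4289\right) \left(-41546 + o\right) = \left(\left(18 + 107^{2} + 16 \cdot 107\right) - 4289\right) \left(-41546 + 25533\right) = \left(\left(18 + 11449 + 1712\right) - 4289\right) \left(-16013\right) = \left(13179 - 4289\right) \left(-16013\right) = 8890 \left(-16013\right) = -142355570$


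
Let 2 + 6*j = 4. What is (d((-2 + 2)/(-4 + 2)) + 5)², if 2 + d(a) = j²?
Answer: 784/81 ≈ 9.6790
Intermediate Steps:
j = ⅓ (j = -⅓ + (⅙)*4 = -⅓ + ⅔ = ⅓ ≈ 0.33333)
d(a) = -17/9 (d(a) = -2 + (⅓)² = -2 + ⅑ = -17/9)
(d((-2 + 2)/(-4 + 2)) + 5)² = (-17/9 + 5)² = (28/9)² = 784/81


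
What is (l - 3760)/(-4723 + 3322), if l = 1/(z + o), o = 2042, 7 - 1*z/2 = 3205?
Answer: 16371041/6099954 ≈ 2.6838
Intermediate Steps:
z = -6396 (z = 14 - 2*3205 = 14 - 6410 = -6396)
l = -1/4354 (l = 1/(-6396 + 2042) = 1/(-4354) = -1/4354 ≈ -0.00022967)
(l - 3760)/(-4723 + 3322) = (-1/4354 - 3760)/(-4723 + 3322) = -16371041/4354/(-1401) = -16371041/4354*(-1/1401) = 16371041/6099954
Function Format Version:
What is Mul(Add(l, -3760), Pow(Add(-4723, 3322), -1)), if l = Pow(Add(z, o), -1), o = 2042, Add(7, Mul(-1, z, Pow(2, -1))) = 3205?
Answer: Rational(16371041, 6099954) ≈ 2.6838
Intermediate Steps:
z = -6396 (z = Add(14, Mul(-2, 3205)) = Add(14, -6410) = -6396)
l = Rational(-1, 4354) (l = Pow(Add(-6396, 2042), -1) = Pow(-4354, -1) = Rational(-1, 4354) ≈ -0.00022967)
Mul(Add(l, -3760), Pow(Add(-4723, 3322), -1)) = Mul(Add(Rational(-1, 4354), -3760), Pow(Add(-4723, 3322), -1)) = Mul(Rational(-16371041, 4354), Pow(-1401, -1)) = Mul(Rational(-16371041, 4354), Rational(-1, 1401)) = Rational(16371041, 6099954)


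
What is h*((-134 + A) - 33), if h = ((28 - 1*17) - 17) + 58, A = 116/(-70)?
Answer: -306956/35 ≈ -8770.2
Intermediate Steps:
A = -58/35 (A = 116*(-1/70) = -58/35 ≈ -1.6571)
h = 52 (h = ((28 - 17) - 17) + 58 = (11 - 17) + 58 = -6 + 58 = 52)
h*((-134 + A) - 33) = 52*((-134 - 58/35) - 33) = 52*(-4748/35 - 33) = 52*(-5903/35) = -306956/35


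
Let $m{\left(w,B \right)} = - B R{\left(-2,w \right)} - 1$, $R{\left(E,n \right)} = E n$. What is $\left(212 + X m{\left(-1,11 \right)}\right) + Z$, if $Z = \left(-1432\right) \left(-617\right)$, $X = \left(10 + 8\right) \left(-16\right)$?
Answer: $890380$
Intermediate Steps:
$X = -288$ ($X = 18 \left(-16\right) = -288$)
$Z = 883544$
$m{\left(w,B \right)} = -1 + 2 B w$ ($m{\left(w,B \right)} = - B \left(- 2 w\right) - 1 = 2 B w - 1 = -1 + 2 B w$)
$\left(212 + X m{\left(-1,11 \right)}\right) + Z = \left(212 - 288 \left(-1 + 2 \cdot 11 \left(-1\right)\right)\right) + 883544 = \left(212 - 288 \left(-1 - 22\right)\right) + 883544 = \left(212 - -6624\right) + 883544 = \left(212 + 6624\right) + 883544 = 6836 + 883544 = 890380$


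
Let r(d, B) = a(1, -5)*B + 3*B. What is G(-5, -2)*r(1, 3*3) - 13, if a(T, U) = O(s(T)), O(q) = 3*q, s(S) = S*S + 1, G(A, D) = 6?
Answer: 473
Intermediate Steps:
s(S) = 1 + S**2 (s(S) = S**2 + 1 = 1 + S**2)
a(T, U) = 3 + 3*T**2 (a(T, U) = 3*(1 + T**2) = 3 + 3*T**2)
r(d, B) = 9*B (r(d, B) = (3 + 3*1**2)*B + 3*B = (3 + 3*1)*B + 3*B = (3 + 3)*B + 3*B = 6*B + 3*B = 9*B)
G(-5, -2)*r(1, 3*3) - 13 = 6*(9*(3*3)) - 13 = 6*(9*9) - 13 = 6*81 - 13 = 486 - 13 = 473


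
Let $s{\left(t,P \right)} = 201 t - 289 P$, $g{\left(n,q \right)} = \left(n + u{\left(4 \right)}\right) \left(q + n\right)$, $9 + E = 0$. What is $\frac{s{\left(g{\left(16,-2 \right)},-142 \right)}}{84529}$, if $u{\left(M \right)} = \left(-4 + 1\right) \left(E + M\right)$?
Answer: $\frac{128272}{84529} \approx 1.5175$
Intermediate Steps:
$E = -9$ ($E = -9 + 0 = -9$)
$u{\left(M \right)} = 27 - 3 M$ ($u{\left(M \right)} = \left(-4 + 1\right) \left(-9 + M\right) = - 3 \left(-9 + M\right) = 27 - 3 M$)
$g{\left(n,q \right)} = \left(15 + n\right) \left(n + q\right)$ ($g{\left(n,q \right)} = \left(n + \left(27 - 12\right)\right) \left(q + n\right) = \left(n + \left(27 - 12\right)\right) \left(n + q\right) = \left(n + 15\right) \left(n + q\right) = \left(15 + n\right) \left(n + q\right)$)
$s{\left(t,P \right)} = - 289 P + 201 t$
$\frac{s{\left(g{\left(16,-2 \right)},-142 \right)}}{84529} = \frac{\left(-289\right) \left(-142\right) + 201 \left(16^{2} + 15 \cdot 16 + 15 \left(-2\right) + 16 \left(-2\right)\right)}{84529} = \left(41038 + 201 \left(256 + 240 - 30 - 32\right)\right) \frac{1}{84529} = \left(41038 + 201 \cdot 434\right) \frac{1}{84529} = \left(41038 + 87234\right) \frac{1}{84529} = 128272 \cdot \frac{1}{84529} = \frac{128272}{84529}$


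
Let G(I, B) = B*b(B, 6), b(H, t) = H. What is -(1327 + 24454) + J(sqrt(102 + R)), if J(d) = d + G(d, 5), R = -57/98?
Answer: -25756 + sqrt(19878)/14 ≈ -25746.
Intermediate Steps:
R = -57/98 (R = -57*1/98 = -57/98 ≈ -0.58163)
G(I, B) = B**2 (G(I, B) = B*B = B**2)
J(d) = 25 + d (J(d) = d + 5**2 = d + 25 = 25 + d)
-(1327 + 24454) + J(sqrt(102 + R)) = -(1327 + 24454) + (25 + sqrt(102 - 57/98)) = -1*25781 + (25 + sqrt(9939/98)) = -25781 + (25 + sqrt(19878)/14) = -25756 + sqrt(19878)/14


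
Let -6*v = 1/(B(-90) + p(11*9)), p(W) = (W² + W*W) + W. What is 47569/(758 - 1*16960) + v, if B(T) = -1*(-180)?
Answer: -1418582984/483167943 ≈ -2.9360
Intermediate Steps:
B(T) = 180
p(W) = W + 2*W² (p(W) = (W² + W²) + W = 2*W² + W = W + 2*W²)
v = -1/119286 (v = -1/(6*(180 + (11*9)*(1 + 2*(11*9)))) = -1/(6*(180 + 99*(1 + 2*99))) = -1/(6*(180 + 99*(1 + 198))) = -1/(6*(180 + 99*199)) = -1/(6*(180 + 19701)) = -⅙/19881 = -⅙*1/19881 = -1/119286 ≈ -8.3832e-6)
47569/(758 - 1*16960) + v = 47569/(758 - 1*16960) - 1/119286 = 47569/(758 - 16960) - 1/119286 = 47569/(-16202) - 1/119286 = 47569*(-1/16202) - 1/119286 = -47569/16202 - 1/119286 = -1418582984/483167943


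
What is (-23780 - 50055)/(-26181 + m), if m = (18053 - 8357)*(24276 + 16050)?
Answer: -14767/78194943 ≈ -0.00018885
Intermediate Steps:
m = 391000896 (m = 9696*40326 = 391000896)
(-23780 - 50055)/(-26181 + m) = (-23780 - 50055)/(-26181 + 391000896) = -73835/390974715 = -73835*1/390974715 = -14767/78194943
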